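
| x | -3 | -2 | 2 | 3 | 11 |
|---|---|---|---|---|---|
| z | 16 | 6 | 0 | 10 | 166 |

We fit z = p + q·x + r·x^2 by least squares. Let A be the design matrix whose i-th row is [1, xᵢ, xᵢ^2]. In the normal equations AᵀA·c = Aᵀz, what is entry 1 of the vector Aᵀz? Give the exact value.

Entry 1 ↔ basis 1, so (Aᵀz)_{1} = Σᵢ zᵢ = (1)·(16) + (1)·(6) + (1)·(0) + (1)·(10) + (1)·(166) = 198.

198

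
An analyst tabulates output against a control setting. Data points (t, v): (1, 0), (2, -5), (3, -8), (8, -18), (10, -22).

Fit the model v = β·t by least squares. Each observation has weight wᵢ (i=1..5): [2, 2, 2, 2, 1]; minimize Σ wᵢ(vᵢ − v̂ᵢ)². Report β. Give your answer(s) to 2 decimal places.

Setting ∂/∂β … = 0 gives: 256·β = -576.
Hence β = -576 / 256 ≈ -2.25.

β = -2.25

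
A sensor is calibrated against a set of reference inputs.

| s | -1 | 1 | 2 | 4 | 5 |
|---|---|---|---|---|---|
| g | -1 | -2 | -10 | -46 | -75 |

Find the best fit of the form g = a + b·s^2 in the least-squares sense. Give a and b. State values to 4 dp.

The normal system XᵀX·[a, b]ᵀ = Xᵀg is [[5, 47]; [47, 899]]·[a, b]ᵀ = [-134, -2654]ᵀ.
Determinant 5·899 − 47² = 2286.
a = ((-134)·899 − 47·(-2654))/2286 = 712/381; b = (5·(-2654) − 47·(-134))/2286 = -1162/381.

a = 1.8688, b = -3.0499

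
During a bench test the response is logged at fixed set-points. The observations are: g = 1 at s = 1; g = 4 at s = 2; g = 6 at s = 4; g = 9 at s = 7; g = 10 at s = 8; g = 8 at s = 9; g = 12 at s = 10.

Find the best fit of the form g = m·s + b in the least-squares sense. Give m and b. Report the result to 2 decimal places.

Entries of AᵀA: Σs·s = 315, Σs = 41, Σ1 = 7.
For Aᵀg: Σs·g = 368, Σg = 50.
Δ = 315·7 − 41² = 524.
m = (368·7 − 41·50)/524 = 263/262; b = (315·50 − 41·368)/524 = 331/262.

m = 1.00, b = 1.26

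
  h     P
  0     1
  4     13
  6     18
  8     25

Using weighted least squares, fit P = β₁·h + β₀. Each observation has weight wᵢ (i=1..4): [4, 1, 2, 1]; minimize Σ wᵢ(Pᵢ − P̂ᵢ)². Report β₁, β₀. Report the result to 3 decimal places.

β₁ = 2.925, β₀ = 0.975

Setting ∂/∂β₁ … = 0 gives: 152·β₁ + 24·β₀ = 468;  24·β₁ + 8·β₀ = 78.
det = 152·8 − 24² = 640.
β₁ = (468·8 − 24·78)/640 = 117/40; β₀ = (152·78 − 24·468)/640 = 39/40.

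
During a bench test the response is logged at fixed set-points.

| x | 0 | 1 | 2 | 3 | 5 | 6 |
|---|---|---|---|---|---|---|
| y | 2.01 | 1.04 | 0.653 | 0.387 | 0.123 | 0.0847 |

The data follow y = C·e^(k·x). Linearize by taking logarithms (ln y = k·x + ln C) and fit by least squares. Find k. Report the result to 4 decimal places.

Linearized form: ln y = k·x + ln C. From the 6 transformed points,
XᵀX = [[75.0000, 17.0000]; [17.0000, 6]], rhs = [-28.9508, -5.2024]ᵀ  (here Σx = 17.0000, Σ(x)² = 75.0000, Σln y = -5.2024, Σx·ln y = -28.9508).
Solving (det = 161.0000): k = -0.52959, ln C = 0.63346.

k = -0.5296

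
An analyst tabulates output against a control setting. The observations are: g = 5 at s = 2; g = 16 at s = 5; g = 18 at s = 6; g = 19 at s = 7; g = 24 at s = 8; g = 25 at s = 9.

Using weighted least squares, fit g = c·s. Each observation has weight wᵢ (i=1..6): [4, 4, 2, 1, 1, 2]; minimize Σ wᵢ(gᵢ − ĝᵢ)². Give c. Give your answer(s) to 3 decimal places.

Sums needed: Σwᵢ·s·s = 463.
Moment sums: Σwᵢ·s·g = 1351.
So XᵀWX·[c]ᵀ = XᵀWg: [[463]]·[c]ᵀ = [1351]ᵀ.
Hence c = 1351 / 463 ≈ 2.91793.

c = 2.918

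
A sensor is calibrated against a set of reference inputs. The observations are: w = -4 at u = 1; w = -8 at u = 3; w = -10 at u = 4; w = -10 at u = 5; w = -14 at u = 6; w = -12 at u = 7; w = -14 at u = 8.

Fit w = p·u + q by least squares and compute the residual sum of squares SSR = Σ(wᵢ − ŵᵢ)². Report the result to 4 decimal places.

SSR = 8.5410

MᵀM·[p, q]ᵀ = Mᵀw reads: 200·p + 34·q = -398;  34·p + 7·q = -72.
Δ = 200·7 − 34² = 244.
p = ((-398)·7 − 34·(-72))/244 = -169/122; q = (200·(-72) − 34·(-398))/244 = -217/61.
Residuals: 115/122, -35/122, -55/61, 59/122, -130/61, 153/122, 39/61; SSR = 521/61.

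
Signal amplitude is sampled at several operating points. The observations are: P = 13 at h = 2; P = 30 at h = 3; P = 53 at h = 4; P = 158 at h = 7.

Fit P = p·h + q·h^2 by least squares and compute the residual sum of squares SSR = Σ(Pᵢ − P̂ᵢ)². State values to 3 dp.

SSR = 0.670

From the data, Σh·h = 78, Σh·h^2 = 442, Σh^2·h^2 = 2754.
And Σh·P = 1434, Σh^2·P = 8912.
Normal equations: [[78, 442]; [442, 2754]]·[p, q]ᵀ = [1434, 8912]ᵀ.
Determinant 78·2754 − 442² = 19448.
p = (1434·2754 − 442·8912)/19448 = 149/286; q = (78·8912 − 442·1434)/19448 = 1179/374.
Residuals: -144/221, 159/2431, 1161/2431, -279/2431; SSR = 1629/2431.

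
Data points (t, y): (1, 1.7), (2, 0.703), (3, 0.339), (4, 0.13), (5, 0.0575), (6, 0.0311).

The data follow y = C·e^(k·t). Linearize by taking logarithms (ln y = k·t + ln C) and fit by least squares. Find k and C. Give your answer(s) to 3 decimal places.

k = -0.814, C = 3.678

Linearized form: ln y = k·t + ln C. From the 6 transformed points,
Σt = 21.0000, Σ(t)² = 91.0000, Σln y = -9.2703, Σt·ln y = -46.6835.
Equations: 91.0000·k + 21.0000·ln C = -46.6835;  21.0000·k + 6·ln C = -9.2703.
Solving (det = 105.0000): k = -0.81357, ln C = 1.30246, so C = exp(1.30246) = 3.67834.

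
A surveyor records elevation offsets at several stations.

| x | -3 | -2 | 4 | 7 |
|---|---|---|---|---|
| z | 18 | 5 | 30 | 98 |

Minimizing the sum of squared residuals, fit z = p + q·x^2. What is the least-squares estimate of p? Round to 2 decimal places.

p = -2.10

Compute the Gram sums: Σ1 = 4, Σx^2 = 78, Σx^2·x^2 = 2754.
Moment sums: Σz = 151, Σx^2·z = 5464.
Normal equations: [[4, 78]; [78, 2754]]·[p, q]ᵀ = [151, 5464]ᵀ.
Eliminating q: 2754·(row 1) − 78·(row 2) gives 4932·p = 2754·151 − 78·5464 = -10338, so p = -1723/822.
Then q = (5464 − 78·(-1723/822))/2754 = 5039/2466.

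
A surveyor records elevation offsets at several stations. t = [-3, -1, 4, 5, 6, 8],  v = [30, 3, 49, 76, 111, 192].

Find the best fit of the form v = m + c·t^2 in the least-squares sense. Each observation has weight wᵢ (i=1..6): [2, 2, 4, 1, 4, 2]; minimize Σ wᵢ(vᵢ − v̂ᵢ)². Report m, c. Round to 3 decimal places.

The normal system XᵀWX·[m, c]ᵀ = XᵀWv is [[15, 381]; [381, 15189]]·[m, c]ᵀ = [1166, 46142]ᵀ.
Δ = 15·15189 − 381² = 82674.
m = (1166·15189 − 381·46142)/82674 = 21712/13779; c = (15·46142 − 381·1166)/82674 = 41314/13779.

m = 1.576, c = 2.998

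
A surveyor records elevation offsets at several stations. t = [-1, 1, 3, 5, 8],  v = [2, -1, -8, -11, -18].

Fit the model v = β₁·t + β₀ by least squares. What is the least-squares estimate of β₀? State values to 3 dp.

β₀ = 0.066

XᵀX·[β₁, β₀]ᵀ = Xᵀv reads: 100·β₁ + 16·β₀ = -226;  16·β₁ + 5·β₀ = -36.
Δ = 100·5 − 16² = 244.
β₁ = ((-226)·5 − 16·(-36))/244 = -277/122; β₀ = (100·(-36) − 16·(-226))/244 = 4/61.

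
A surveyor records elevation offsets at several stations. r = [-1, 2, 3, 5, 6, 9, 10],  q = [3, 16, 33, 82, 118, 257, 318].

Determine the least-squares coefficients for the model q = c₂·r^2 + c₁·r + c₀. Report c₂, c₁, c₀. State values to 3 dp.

c₂ = 3.048, c₁ = 1.091, c₀ = 1.374

Normal-equation sums: Σr^2·r^2 = 18580, Σr^2·r = 2104, Σr^2 = 256, Σr·r = 256, Σr = 34, Σ1 = 7.
Right-hand side: Σr^2·q = 59279, Σr·q = 6739, Σq = 827.
Row-reducing yields c₂ = 172309/56532, c₁ = 61679/56532, c₀ = 12947/9422.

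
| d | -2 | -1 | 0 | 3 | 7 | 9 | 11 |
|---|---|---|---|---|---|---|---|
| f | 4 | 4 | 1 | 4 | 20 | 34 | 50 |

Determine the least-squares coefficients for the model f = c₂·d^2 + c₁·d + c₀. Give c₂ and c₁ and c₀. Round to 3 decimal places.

c₂ = 0.448, c₁ = -0.509, c₀ = 1.720

Setting ∂/∂c₂ … = 0 gives: 23701·c₂ + 2421·c₁ + 265·c₀ = 9840;  2421·c₂ + 265·c₁ + 27·c₀ = 996;  265·c₂ + 27·c₁ + 7·c₀ = 117.
(Σd^2·d^2 = 23701, Σd^2·d = 2421, Σd^2 = 265, Σd·d = 265, Σd = 27, Σ1 = 7, Σd^2·f = 9840, Σd·f = 996, Σf = 117.)
Row-reducing yields c₂ = 126437/282254, c₁ = -143727/282254, c₀ = 34679/20161.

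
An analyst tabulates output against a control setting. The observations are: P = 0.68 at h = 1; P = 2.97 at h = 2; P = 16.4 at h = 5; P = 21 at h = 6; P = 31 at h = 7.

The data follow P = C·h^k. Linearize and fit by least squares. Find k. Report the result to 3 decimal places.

k = 1.927

Taking logs, ln P = k·ln h + ln C, so regress ln P on ln h.
Σln h = 6.0403, Σ(ln h)² = 10.0677, Σln P = 9.9787, Σln h·ln P = 17.3939.
Equations: 10.0677·k + 6.0403·ln C = 17.3939;  6.0403·k + 5·ln C = 9.9787.
Slope k = (n·Σln h·ln P − Σln h·Σln P)/(n·Σ(ln h)² − (Σln h)²) = (5·17.3939 − 6.0403·9.9787)/13.8539 = 1.92693; ln C = (Σln P − k·Σln h)/n = -0.33210.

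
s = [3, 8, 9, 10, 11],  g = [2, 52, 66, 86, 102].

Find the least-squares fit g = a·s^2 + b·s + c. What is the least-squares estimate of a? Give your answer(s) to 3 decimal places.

a = 0.870

Setting ∂/∂a … = 0 gives: 35379·a + 3599·b + 375·c = 29634;  3599·a + 375·b + 41·c = 2998;  375·a + 41·b + 5·c = 308.
(Σs^2·s^2 = 35379, Σs^2·s = 3599, Σs^2 = 375, Σs·s = 375, Σs = 41, Σ1 = 5, Σs^2·g = 29634, Σs·g = 2998, Σg = 308.)
Inverting the 3×3 Gram matrix, [a, b, c]ᵀ = [7477/8599, 3717/8599, -61556/8599]ᵀ.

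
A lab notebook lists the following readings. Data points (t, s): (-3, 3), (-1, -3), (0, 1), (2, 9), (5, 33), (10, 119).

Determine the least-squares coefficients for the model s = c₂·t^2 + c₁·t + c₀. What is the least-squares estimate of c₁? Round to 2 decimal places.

c₁ = 1.96

Forming AᵀA = [[10723, 1105, 139]; [1105, 139, 13]; [139, 13, 6]] and Aᵀs = [12785, 1367, 162]ᵀ gives AᵀA·[c₂, c₁, c₀]ᵀ = Aᵀs.
Inverting the 3×3 Gram matrix, [c₂, c₁, c₀]ᵀ = [3292/3311, 6476/3311, -899/3311]ᵀ.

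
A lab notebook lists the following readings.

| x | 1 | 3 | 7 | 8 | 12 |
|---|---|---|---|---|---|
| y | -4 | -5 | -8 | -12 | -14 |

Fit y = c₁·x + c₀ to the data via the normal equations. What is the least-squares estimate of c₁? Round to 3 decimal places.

Compute the Gram sums: Σx·x = 267, Σx = 31, Σ1 = 5.
For Mᵀy: Σx·y = -339, Σy = -43.
Normal equations: [[267, 31]; [31, 5]]·[c₁, c₀]ᵀ = [-339, -43]ᵀ.
Eliminating c₀: 5·(row 1) − 31·(row 2) gives 374·c₁ = 5·(-339) − 31·(-43) = -362, so c₁ = -181/187.
Then c₀ = ((-43) − 31·(-181/187))/5 = -486/187.

c₁ = -0.968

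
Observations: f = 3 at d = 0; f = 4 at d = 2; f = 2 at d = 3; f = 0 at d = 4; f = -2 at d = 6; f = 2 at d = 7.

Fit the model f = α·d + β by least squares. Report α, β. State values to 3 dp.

α = -0.510, β = 3.370

Normal-equation sums: Σd·d = 114, Σd = 22, Σ1 = 6.
Moment sums: Σd·f = 16, Σf = 9.
So XᵀX·[α, β]ᵀ = Xᵀf: [[114, 22]; [22, 6]]·[α, β]ᵀ = [16, 9]ᵀ.
Δ = 114·6 − 22² = 200.
α = (16·6 − 22·9)/200 = -51/100; β = (114·9 − 22·16)/200 = 337/100.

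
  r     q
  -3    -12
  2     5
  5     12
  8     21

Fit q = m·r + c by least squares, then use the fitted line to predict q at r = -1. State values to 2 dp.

q̂ = -5.38

Normal-equation sums: Σr·r = 102, Σr = 12, Σ1 = 4.
Moment sums: Σr·q = 274, Σq = 26.
AᵀA·[m, c]ᵀ = Aᵀq becomes [[102, 12]; [12, 4]]·[m, c]ᵀ = [274, 26]ᵀ.
Eliminating c: 4·(row 1) − 12·(row 2) gives 264·m = 4·274 − 12·26 = 784, so m = 98/33.
Then c = (26 − 12·(98/33))/4 = -53/22.
At r = -1: q̂ = (98/33)·(-1) + (-53/22)·(1) = -355/66.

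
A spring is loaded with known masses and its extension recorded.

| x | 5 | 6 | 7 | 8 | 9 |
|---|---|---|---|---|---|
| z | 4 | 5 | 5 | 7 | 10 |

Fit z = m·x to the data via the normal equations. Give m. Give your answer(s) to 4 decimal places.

m = 0.9059

AᵀA·[m]ᵀ = Aᵀz reads: 255·m = 231.
m = 231/255 = 0.905882.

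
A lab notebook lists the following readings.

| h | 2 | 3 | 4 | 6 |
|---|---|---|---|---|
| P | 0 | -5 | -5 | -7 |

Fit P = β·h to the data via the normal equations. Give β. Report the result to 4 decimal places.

The normal system XᵀX·[β]ᵀ = XᵀP is [[65]]·[β]ᵀ = [-77]ᵀ.
β = (-77)/65 = -1.18462.

β = -1.1846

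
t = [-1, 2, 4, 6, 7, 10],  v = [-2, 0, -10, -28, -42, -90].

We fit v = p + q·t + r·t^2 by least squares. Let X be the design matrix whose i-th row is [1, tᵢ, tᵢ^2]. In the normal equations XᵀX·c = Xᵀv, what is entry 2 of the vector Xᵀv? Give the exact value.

-1400

Entry 2 ↔ basis t, so (Xᵀv)_{2} = Σᵢ (t)·vᵢ = (-1)·(-2) + (2)·(0) + (4)·(-10) + (6)·(-28) + (7)·(-42) + (10)·(-90) = -1400.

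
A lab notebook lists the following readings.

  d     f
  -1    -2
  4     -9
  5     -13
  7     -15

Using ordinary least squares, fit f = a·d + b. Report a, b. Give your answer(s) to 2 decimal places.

Compute the Gram sums: Σd·d = 91, Σd = 15, Σ1 = 4.
And Σd·f = -204, Σf = -39.
Eliminating b: 4·(row 1) − 15·(row 2) gives 139·a = 4·(-204) − 15·(-39) = -231, so a = -231/139.
Then b = ((-39) − 15·(-231/139))/4 = -489/139.

a = -1.66, b = -3.52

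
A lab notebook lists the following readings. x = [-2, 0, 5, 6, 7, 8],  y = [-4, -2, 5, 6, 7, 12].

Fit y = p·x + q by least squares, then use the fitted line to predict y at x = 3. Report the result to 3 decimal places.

ŷ = 2.561

Normal-equation sums: Σx·x = 178, Σx = 24, Σ1 = 6.
For Mᵀy: Σx·y = 214, Σy = 24.
So MᵀM·[p, q]ᵀ = Mᵀy: [[178, 24]; [24, 6]]·[p, q]ᵀ = [214, 24]ᵀ.
Determinant 178·6 − 24² = 492.
p = (214·6 − 24·24)/492 = 59/41; q = (178·24 − 24·214)/492 = -72/41.
At x = 3: ŷ = (59/41)·(3) + (-72/41)·(1) = 105/41.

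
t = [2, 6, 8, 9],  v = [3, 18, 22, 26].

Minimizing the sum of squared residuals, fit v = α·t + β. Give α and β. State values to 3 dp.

α = 3.226, β = -2.913

From the data, Σt·t = 185, Σt = 25, Σ1 = 4.
For Mᵀv: Σt·v = 524, Σv = 69.
Normal equations: [[185, 25]; [25, 4]]·[α, β]ᵀ = [524, 69]ᵀ.
Δ = 185·4 − 25² = 115.
α = (524·4 − 25·69)/115 = 371/115; β = (185·69 − 25·524)/115 = -67/23.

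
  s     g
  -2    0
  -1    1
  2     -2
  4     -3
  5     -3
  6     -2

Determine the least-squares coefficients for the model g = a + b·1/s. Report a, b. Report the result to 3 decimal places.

Normal-equation sums: Σ1 = 6, Σ1/s = -23/60, Σ1/s·1/s = 5869/3600.
Moment sums: Σg = -9, Σ1/s·g = -221/60.
MᵀM·[a, b]ᵀ = Mᵀg becomes [[6, -23/60]; [-23/60, 5869/3600]]·[a, b]ᵀ = [-9, -221/60]ᵀ.
det = 6·(5869/3600) − (-23/60)² = 6937/720.
a = ((-9)·(5869/3600) − (-23/60)·(-221/60))/(6937/720) = -8272/4955; b = (6·(-221/60) − (-23/60)·(-9))/(6937/720) = -2628/991.

a = -1.669, b = -2.652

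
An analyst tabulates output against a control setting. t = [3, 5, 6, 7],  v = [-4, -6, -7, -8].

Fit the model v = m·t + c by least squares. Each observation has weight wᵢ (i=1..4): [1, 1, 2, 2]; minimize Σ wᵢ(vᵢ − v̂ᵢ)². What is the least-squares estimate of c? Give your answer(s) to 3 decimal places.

c = -1.000

From the data, Σwᵢ·t·t = 204, Σwᵢ·t = 34, Σwᵢ·1 = 6.
For AᵀWv: Σwᵢ·t·v = -238, Σwᵢ·v = -40.
Determinant 204·6 − 34² = 68.
m = ((-238)·6 − 34·(-40))/68 = -1; c = (204·(-40) − 34·(-238))/68 = -1.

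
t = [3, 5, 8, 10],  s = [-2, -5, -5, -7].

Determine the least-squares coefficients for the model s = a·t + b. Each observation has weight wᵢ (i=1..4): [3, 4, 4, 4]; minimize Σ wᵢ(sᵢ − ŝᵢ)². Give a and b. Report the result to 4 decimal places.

a = -0.5803, b = -1.0259

Setting ∂/∂a … = 0 gives: 783·a + 101·b = -558;  101·a + 15·b = -74.
Δ = 783·15 − 101² = 1544.
a = ((-558)·15 − 101·(-74))/1544 = -112/193; b = (783·(-74) − 101·(-558))/1544 = -198/193.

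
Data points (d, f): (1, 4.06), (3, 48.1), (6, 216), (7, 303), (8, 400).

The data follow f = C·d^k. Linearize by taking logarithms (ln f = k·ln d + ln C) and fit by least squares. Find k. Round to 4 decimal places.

k = 2.2088

Linearized form: ln f = k·ln d + ln C. From the 5 transformed points,
Sums: Σln d = 6.9157, Σ(ln d)² = 12.5280, Σln f = 22.3549, Σln d·ln f = 37.4638.
Normal system: [[12.5280, 6.9157]; [6.9157, 5]]·[k, ln C]ᵀ = [37.4638, 22.3549]ᵀ.
Δ = 12.5280·5 − (6.9157)² = 14.8127; k = (37.4638·5 − 6.9157·22.3549)/14.8127 = 2.20879, ln C = (12.5280·22.3549 − 6.9157·37.4638)/14.8127 = 1.41592.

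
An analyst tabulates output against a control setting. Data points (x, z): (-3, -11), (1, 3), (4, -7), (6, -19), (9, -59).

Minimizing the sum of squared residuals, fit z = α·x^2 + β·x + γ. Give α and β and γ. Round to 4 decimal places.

α = -0.9439, β = 1.7388, γ = 2.4846

Entries of MᵀM: Σx^2·x^2 = 8195, Σx^2·x = 983, Σx^2 = 143, Σx·x = 143, Σx = 17, Σ1 = 5.
For Mᵀz: Σx^2·z = -5671, Σx·z = -637, Σz = -93.
Row-reducing yields α = -40492/42897, β = 74590/42897, γ = 35527/14299.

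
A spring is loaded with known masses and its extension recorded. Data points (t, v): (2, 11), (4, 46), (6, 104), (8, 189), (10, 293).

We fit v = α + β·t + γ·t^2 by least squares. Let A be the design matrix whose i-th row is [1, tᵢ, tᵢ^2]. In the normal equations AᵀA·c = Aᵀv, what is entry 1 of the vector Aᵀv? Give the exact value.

643

Entry 1 ↔ basis 1, so (Aᵀv)_{1} = Σᵢ vᵢ = (1)·(11) + (1)·(46) + (1)·(104) + (1)·(189) + (1)·(293) = 643.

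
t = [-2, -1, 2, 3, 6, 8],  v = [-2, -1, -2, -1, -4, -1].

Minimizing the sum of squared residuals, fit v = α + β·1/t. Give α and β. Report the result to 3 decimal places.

From the data, Σ1 = 6, Σ1/t = -3/8, Σ1/t·1/t = 953/576.
Right-hand side: Σv = -11, Σ1/t·v = -1/8.
So XᵀX·[α, β]ᵀ = Xᵀv: [[6, -3/8]; [-3/8, 953/576]]·[α, β]ᵀ = [-11, -1/8]ᵀ.
Δ = 6·(953/576) − (-3/8)² = 1879/192.
α = ((-11)·(953/576) − (-3/8)·(-1/8))/(1879/192) = -10510/5637; β = (6·(-1/8) − (-3/8)·(-11))/(1879/192) = -936/1879.

α = -1.864, β = -0.498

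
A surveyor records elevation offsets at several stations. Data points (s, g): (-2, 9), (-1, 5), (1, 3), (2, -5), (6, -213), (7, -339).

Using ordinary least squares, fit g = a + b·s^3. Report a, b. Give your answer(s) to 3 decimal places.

a = 2.946, b = -0.998

Normal-equation sums: Σ1 = 6, Σs^3 = 559, Σs^3·s^3 = 164435.
Right-hand side: Σg = -540, Σs^3·g = -162399.
Eliminating b: 164435·(row 1) − 559·(row 2) gives 674129·a = 164435·(-540) − 559·(-162399) = 1986141, so a = 1986141/674129.
Then b = ((-162399) − 559·(1986141/674129))/164435 = -672534/674129.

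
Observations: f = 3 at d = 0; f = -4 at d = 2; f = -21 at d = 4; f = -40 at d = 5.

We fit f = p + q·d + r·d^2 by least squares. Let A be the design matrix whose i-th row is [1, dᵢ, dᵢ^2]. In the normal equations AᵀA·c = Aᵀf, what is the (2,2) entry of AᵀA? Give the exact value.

Row 2 ↔ basis d, column 2 ↔ basis d, so (AᵀA)_{2,2} = Σᵢ (d)·(d) = (0)·(0) + (2)·(2) + (4)·(4) + (5)·(5) = 45.

45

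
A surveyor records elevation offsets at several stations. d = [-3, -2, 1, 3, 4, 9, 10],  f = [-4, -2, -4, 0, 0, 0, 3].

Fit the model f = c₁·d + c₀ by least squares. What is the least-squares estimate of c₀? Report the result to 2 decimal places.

From the data, Σd·d = 220, Σd = 22, Σ1 = 7.
And Σd·f = 42, Σf = -7.
So AᵀA·[c₁, c₀]ᵀ = Aᵀf: [[220, 22]; [22, 7]]·[c₁, c₀]ᵀ = [42, -7]ᵀ.
Δ = 220·7 − 22² = 1056.
c₁ = (42·7 − 22·(-7))/1056 = 14/33; c₀ = (220·(-7) − 22·42)/1056 = -7/3.

c₀ = -2.33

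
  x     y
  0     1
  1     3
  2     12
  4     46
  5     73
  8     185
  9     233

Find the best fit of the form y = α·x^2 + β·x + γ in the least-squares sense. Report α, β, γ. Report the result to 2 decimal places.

Compute the Gram sums: Σx^2·x^2 = 11555, Σx^2·x = 1439, Σx^2 = 191, Σx·x = 191, Σx = 29, Σ1 = 7.
For Mᵀy: Σx^2·y = 33325, Σx·y = 4153, Σy = 553.
Normal equations: [[11555, 1439, 191]; [1439, 191, 29]; [191, 29, 7]]·[α, β, γ]ᵀ = [33325, 4153, 553]ᵀ.
Solving the 3×3 system (Gaussian elimination) gives α = 50229/17467, β = -148/17467, γ = 9972/17467.

α = 2.88, β = -0.01, γ = 0.57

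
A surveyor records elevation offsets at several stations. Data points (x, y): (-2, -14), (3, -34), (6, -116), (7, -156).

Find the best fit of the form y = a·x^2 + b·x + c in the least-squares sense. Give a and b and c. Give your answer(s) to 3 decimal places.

a = -2.946, b = -1.016, c = -4.276

With design matrix A, AᵀA = [[3794, 578, 98]; [578, 98, 14]; [98, 14, 4]] and Aᵀy = [-12182, -1862, -320]ᵀ.
Solving the 3×3 system (Gaussian elimination) gives a = -3199/1086, b = -1103/1086, c = -774/181.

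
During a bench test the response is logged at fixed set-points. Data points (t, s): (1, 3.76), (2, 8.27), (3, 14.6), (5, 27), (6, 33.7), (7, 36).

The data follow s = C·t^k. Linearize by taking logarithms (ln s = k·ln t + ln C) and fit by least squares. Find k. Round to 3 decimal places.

k = 1.201

Linearized form: ln s = k·ln t + ln C. From the 6 transformed points,
Σln t = 7.1389, Σ(ln t)² = 11.2747, Σln s = 16.5149, Σln t·ln s = 22.9899.
Normal system: [[11.2747, 7.1389]; [7.1389, 6]]·[k, ln C]ᵀ = [22.9899, 16.5149]ᵀ.
Slope k = (n·Σln t·ln s − Σln t·Σln s)/(n·Σ(ln t)² − (Σln t)²) = (6·22.9899 − 7.1389·16.5149)/16.6845 = 1.20121; ln C = (Σln s − k·Σln t)/n = 1.32327.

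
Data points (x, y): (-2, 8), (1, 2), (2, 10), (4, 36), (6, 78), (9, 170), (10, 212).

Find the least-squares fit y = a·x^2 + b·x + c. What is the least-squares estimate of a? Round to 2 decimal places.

a = 2.05

With design matrix A, AᵀA = [[18146, 2010, 242]; [2010, 242, 30]; [242, 30, 7]] and Aᵀy = [38428, 4268, 516]ᵀ.
Row-reducing yields a = 73204/35623, b = 18022/35623, c = 2560/5089.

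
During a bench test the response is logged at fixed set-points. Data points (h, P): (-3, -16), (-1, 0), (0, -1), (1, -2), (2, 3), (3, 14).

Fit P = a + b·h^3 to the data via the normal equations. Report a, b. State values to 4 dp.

a = -1.0687, b = 0.5515

XᵀX·[a, b]ᵀ = XᵀP reads: 6·a + 8·b = -2;  8·a + 1524·b = 832.
Eliminating b: 1524·(row 1) − 8·(row 2) gives 9080·a = 1524·(-2) − 8·832 = -9704, so a = -1213/1135.
Then b = (832 − 8·(-1213/1135))/1524 = 626/1135.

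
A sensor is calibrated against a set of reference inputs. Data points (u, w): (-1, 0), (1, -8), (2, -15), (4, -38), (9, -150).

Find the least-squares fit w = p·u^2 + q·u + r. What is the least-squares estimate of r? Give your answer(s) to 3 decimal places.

Sums needed: Σu^2·u^2 = 6835, Σu^2·u = 801, Σu^2 = 103, Σu·u = 103, Σu = 15, Σ1 = 5.
Moment sums: Σu^2·w = -12826, Σu·w = -1540, Σw = -211.
Normal equations: [[6835, 801, 103]; [801, 103, 15]; [103, 15, 5]]·[p, q, r]ᵀ = [-12826, -1540, -211]ᵀ.
Solving the 3×3 system (Gaussian elimination) gives p = -113903/78254, q = -257519/78254, r = -91680/39127.

r = -2.343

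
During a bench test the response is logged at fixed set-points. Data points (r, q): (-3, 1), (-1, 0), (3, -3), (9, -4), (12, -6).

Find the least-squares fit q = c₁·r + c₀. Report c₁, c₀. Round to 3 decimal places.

c₁ = -0.439, c₀ = -0.644

MᵀM·[c₁, c₀]ᵀ = Mᵀq reads: 244·c₁ + 20·c₀ = -120;  20·c₁ + 5·c₀ = -12.
(Σr·r = 244, Σr = 20, Σ1 = 5, Σr·q = -120, Σq = -12.)
det = 244·5 − 20² = 820.
c₁ = ((-120)·5 − 20·(-12))/820 = -18/41; c₀ = (244·(-12) − 20·(-120))/820 = -132/205.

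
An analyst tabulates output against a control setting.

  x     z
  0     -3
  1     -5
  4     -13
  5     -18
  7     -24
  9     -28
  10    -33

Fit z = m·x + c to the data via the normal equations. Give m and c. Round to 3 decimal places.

m = -2.985, c = -2.362

From the data, Σx·x = 272, Σx = 36, Σ1 = 7.
For Aᵀz: Σx·z = -897, Σz = -124.
Δ = 272·7 − 36² = 608.
m = ((-897)·7 − 36·(-124))/608 = -1815/608; c = (272·(-124) − 36·(-897))/608 = -359/152.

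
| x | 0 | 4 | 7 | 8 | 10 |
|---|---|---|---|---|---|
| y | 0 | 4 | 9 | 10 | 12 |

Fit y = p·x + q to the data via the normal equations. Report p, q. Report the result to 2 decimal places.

Forming MᵀM = [[229, 29]; [29, 5]] and Mᵀy = [279, 35]ᵀ gives MᵀM·[p, q]ᵀ = Mᵀy.
Δ = 229·5 − 29² = 304.
p = (279·5 − 29·35)/304 = 5/4; q = (229·35 − 29·279)/304 = -1/4.

p = 1.25, q = -0.25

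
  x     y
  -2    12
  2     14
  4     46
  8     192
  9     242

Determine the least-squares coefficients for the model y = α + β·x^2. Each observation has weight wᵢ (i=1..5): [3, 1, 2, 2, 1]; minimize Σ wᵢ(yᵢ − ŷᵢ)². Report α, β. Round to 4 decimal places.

α = -0.1499, β = 2.9936

Entries of AᵀWA: Σwᵢ·1 = 9, Σwᵢ·x^2 = 257, Σwᵢ·x^2·x^2 = 15329.
And Σwᵢ·y = 768, Σwᵢ·x^2·y = 45850.
So AᵀWA·[α, β]ᵀ = AᵀWy: [[9, 257]; [257, 15329]]·[α, β]ᵀ = [768, 45850]ᵀ.
Eliminating β: 15329·(row 1) − 257·(row 2) gives 71912·α = 15329·768 − 257·45850 = -10778, so α = -5389/35956.
Then β = (45850 − 257·(-5389/35956))/15329 = 107637/35956.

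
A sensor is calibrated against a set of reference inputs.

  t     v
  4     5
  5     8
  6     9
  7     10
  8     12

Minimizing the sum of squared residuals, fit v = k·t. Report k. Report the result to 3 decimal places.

Compute the Gram sums: Σt·t = 190.
For Aᵀv: Σt·v = 280.
Hence k = 280 / 190 ≈ 1.47368.

k = 1.474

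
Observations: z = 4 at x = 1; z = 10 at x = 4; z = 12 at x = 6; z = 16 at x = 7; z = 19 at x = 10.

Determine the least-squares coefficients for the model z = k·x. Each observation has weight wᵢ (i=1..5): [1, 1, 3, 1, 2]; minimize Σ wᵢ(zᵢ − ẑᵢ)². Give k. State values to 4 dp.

k = 2.0107

Entries of AᵀWA: Σwᵢ·x·x = 374.
Moment sums: Σwᵢ·x·z = 752.
So AᵀWA·[k]ᵀ = AᵀWz: [[374]]·[k]ᵀ = [752]ᵀ.
Hence k = 752 / 374 ≈ 2.0107.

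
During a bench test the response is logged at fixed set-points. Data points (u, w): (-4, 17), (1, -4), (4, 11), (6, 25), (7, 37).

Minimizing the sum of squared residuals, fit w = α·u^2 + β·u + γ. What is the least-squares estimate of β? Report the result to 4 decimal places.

The normal system XᵀX·[α, β, γ]ᵀ = Xᵀw is [[4210, 560, 118]; [560, 118, 14]; [118, 14, 5]]·[α, β, γ]ᵀ = [3157, 381, 86]ᵀ.
Row-reducing yields α = 141623/148974, β = -21085/21282, γ = -61114/24829.

β = -0.9907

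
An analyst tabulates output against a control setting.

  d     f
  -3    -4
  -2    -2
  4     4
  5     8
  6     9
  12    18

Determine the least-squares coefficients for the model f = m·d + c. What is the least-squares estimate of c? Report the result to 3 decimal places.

c = 0.215

Sums needed: Σd·d = 234, Σd = 22, Σ1 = 6.
And Σd·f = 342, Σf = 33.
So AᵀA·[m, c]ᵀ = Aᵀf: [[234, 22]; [22, 6]]·[m, c]ᵀ = [342, 33]ᵀ.
Eliminating c: 6·(row 1) − 22·(row 2) gives 920·m = 6·342 − 22·33 = 1326, so m = 663/460.
Then c = (33 − 22·(663/460))/6 = 99/460.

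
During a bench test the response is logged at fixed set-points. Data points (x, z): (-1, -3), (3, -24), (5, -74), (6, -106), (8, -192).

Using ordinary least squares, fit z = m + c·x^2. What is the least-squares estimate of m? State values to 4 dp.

m = 1.6181

Setting ∂/∂m … = 0 gives: 5·m + 135·c = -399;  135·m + 6099·c = -18173.
(Σ1 = 5, Σx^2 = 135, Σx^2·x^2 = 6099, Σz = -399, Σx^2·z = -18173.)
Eliminating c: 6099·(row 1) − 135·(row 2) gives 12270·m = 6099·(-399) − 135·(-18173) = 19854, so m = 3309/2045.
Then c = ((-18173) − 135·(3309/2045))/6099 = -3700/1227.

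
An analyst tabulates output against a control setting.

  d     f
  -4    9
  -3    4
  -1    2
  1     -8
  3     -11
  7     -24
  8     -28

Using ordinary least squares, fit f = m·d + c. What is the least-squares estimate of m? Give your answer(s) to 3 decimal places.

With design matrix M, MᵀM = [[149, 11]; [11, 7]] and Mᵀf = [-483, -56]ᵀ.
Determinant 149·7 − 11² = 922.
m = ((-483)·7 − 11·(-56))/922 = -2765/922; c = (149·(-56) − 11·(-483))/922 = -3031/922.

m = -2.999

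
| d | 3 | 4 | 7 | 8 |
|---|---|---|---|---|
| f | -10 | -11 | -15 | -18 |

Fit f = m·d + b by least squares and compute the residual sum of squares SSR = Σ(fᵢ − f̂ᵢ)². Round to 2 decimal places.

SSR = 1.24

The normal system AᵀA·[m, b]ᵀ = Aᵀf is [[138, 22]; [22, 4]]·[m, b]ᵀ = [-323, -54]ᵀ.
Eliminating b: 4·(row 1) − 22·(row 2) gives 68·m = 4·(-323) − 22·(-54) = -104, so m = -26/17.
Then b = ((-54) − 22·(-26/17))/4 = -173/34.
Residuals: -11/34, 7/34, 27/34, -23/34; SSR = 21/17.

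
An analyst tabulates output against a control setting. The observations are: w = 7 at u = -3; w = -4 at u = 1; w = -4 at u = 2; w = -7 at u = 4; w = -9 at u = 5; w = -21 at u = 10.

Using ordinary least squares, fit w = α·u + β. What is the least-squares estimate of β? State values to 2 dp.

β = 0.20

From the data, Σu·u = 155, Σu = 19, Σ1 = 6.
Moment sums: Σu·w = -316, Σw = -38.
Normal equations: [[155, 19]; [19, 6]]·[α, β]ᵀ = [-316, -38]ᵀ.
det = 155·6 − 19² = 569.
α = ((-316)·6 − 19·(-38))/569 = -1174/569; β = (155·(-38) − 19·(-316))/569 = 114/569.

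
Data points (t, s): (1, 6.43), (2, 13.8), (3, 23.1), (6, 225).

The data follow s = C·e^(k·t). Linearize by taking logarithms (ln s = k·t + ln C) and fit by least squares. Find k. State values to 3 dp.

With ln sᵢ as the transformed response and tᵢ as the regressor:
Σt = 12.0000, Σ(t)² = 50.0000, Σln s = 13.0416, Σt·ln s = 49.0264.
Equations: 50.0000·k + 12.0000·ln C = 49.0264;  12.0000·k + 4·ln C = 13.0416.
Solving (det = 56.0000): k = 0.70726, ln C = 1.13860.

k = 0.707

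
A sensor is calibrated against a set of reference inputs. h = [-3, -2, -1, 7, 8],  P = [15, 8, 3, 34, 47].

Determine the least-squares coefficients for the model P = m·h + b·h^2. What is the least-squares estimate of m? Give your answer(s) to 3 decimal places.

Compute the Gram sums: Σh·h = 127, Σh·h^2 = 819, Σh^2·h^2 = 6595.
Moment sums: Σh·P = 550, Σh^2·P = 4844.
So XᵀX·[m, b]ᵀ = XᵀP: [[127, 819]; [819, 6595]]·[m, b]ᵀ = [550, 4844]ᵀ.
Determinant 127·6595 − 819² = 166804.
m = (550·6595 − 819·4844)/166804 = -169993/83402; b = (127·4844 − 819·550)/166804 = 82369/83402.

m = -2.038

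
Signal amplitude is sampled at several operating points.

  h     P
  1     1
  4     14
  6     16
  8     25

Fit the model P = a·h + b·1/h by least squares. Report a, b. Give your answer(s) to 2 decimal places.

Forming MᵀM = [[117, 4]; [4, 637/576]] and MᵀP = [353, 247/24]ᵀ gives MᵀM·[a, b]ᵀ = MᵀP.
Δ = 117·(637/576) − 4² = 7257/64.
a = (353·(637/576) − 4·(247/24))/(7257/64) = 201149/65313; b = (117·(247/24) − 4·353)/(7257/64) = -13304/7257.

a = 3.08, b = -1.83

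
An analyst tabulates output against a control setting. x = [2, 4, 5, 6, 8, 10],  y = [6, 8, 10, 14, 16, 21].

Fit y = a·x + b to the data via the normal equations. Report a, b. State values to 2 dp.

a = 1.92, b = 1.29

Forming MᵀM = [[245, 35]; [35, 6]] and Mᵀy = [516, 75]ᵀ gives MᵀM·[a, b]ᵀ = Mᵀy.
Determinant 245·6 − 35² = 245.
a = (516·6 − 35·75)/245 = 471/245; b = (245·75 − 35·516)/245 = 9/7.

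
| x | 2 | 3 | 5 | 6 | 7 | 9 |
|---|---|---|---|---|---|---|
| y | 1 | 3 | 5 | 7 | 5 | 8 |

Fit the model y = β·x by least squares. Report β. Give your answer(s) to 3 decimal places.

β = 0.907

From the data, Σx·x = 204.
Right-hand side: Σx·y = 185.
So MᵀM·[β]ᵀ = Mᵀy: [[204]]·[β]ᵀ = [185]ᵀ.
β = 185/204 = 0.906863.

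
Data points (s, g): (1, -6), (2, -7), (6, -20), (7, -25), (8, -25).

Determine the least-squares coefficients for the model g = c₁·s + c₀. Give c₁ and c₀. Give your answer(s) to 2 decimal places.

AᵀA·[c₁, c₀]ᵀ = Aᵀg reads: 154·c₁ + 24·c₀ = -515;  24·c₁ + 5·c₀ = -83.
(Σs·s = 154, Σs = 24, Σ1 = 5, Σs·g = -515, Σg = -83.)
Eliminating c₀: 5·(row 1) − 24·(row 2) gives 194·c₁ = 5·(-515) − 24·(-83) = -583, so c₁ = -583/194.
Then c₀ = ((-83) − 24·(-583/194))/5 = -211/97.

c₁ = -3.01, c₀ = -2.18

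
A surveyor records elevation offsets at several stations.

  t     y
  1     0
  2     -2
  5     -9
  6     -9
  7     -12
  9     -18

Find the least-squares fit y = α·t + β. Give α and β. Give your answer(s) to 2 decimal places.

The normal system XᵀX·[α, β]ᵀ = Xᵀy is [[196, 30]; [30, 6]]·[α, β]ᵀ = [-349, -50]ᵀ.
det = 196·6 − 30² = 276.
α = ((-349)·6 − 30·(-50))/276 = -99/46; β = (196·(-50) − 30·(-349))/276 = 335/138.

α = -2.15, β = 2.43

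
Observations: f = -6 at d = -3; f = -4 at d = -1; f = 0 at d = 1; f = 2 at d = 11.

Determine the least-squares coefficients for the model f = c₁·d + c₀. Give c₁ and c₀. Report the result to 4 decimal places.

From the data, Σd·d = 132, Σd = 8, Σ1 = 4.
Moment sums: Σd·f = 44, Σf = -8.
Normal equations: [[132, 8]; [8, 4]]·[c₁, c₀]ᵀ = [44, -8]ᵀ.
Determinant 132·4 − 8² = 464.
c₁ = (44·4 − 8·(-8))/464 = 15/29; c₀ = (132·(-8) − 8·44)/464 = -88/29.

c₁ = 0.5172, c₀ = -3.0345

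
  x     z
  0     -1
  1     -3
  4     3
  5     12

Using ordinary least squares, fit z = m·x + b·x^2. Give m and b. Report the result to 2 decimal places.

m = -4.97, b = 1.46

From the data, Σx·x = 42, Σx·x^2 = 190, Σx^2·x^2 = 882.
And Σx·z = 69, Σx^2·z = 345.
Eliminating b: 882·(row 1) − 190·(row 2) gives 944·m = 882·69 − 190·345 = -4692, so m = -1173/236.
Then b = (345 − 190·(-1173/236))/882 = 345/236.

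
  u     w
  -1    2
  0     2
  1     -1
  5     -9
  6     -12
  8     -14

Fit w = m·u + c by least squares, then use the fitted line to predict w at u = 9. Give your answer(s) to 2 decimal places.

ŵ = -16.74

The normal system XᵀX·[m, c]ᵀ = Xᵀw is [[127, 19]; [19, 6]]·[m, c]ᵀ = [-232, -32]ᵀ.
Determinant 127·6 − 19² = 401.
m = ((-232)·6 − 19·(-32))/401 = -784/401; c = (127·(-32) − 19·(-232))/401 = 344/401.
At u = 9: ŵ = (-784/401)·(9) + (344/401)·(1) = -6712/401.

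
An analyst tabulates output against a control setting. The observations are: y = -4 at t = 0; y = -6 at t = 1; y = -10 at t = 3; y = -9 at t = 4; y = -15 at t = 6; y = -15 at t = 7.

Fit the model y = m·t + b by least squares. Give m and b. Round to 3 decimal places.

m = -1.613, b = -4.187

Compute the Gram sums: Σt·t = 111, Σt = 21, Σ1 = 6.
For Aᵀy: Σt·y = -267, Σy = -59.
AᵀA·[m, b]ᵀ = Aᵀy becomes [[111, 21]; [21, 6]]·[m, b]ᵀ = [-267, -59]ᵀ.
Δ = 111·6 − 21² = 225.
m = ((-267)·6 − 21·(-59))/225 = -121/75; b = (111·(-59) − 21·(-267))/225 = -314/75.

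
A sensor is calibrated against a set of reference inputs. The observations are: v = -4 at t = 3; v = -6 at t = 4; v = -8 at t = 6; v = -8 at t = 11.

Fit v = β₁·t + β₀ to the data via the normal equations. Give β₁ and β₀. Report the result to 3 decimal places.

β₁ = -0.421, β₀ = -3.974

The normal system MᵀM·[β₁, β₀]ᵀ = Mᵀv is [[182, 24]; [24, 4]]·[β₁, β₀]ᵀ = [-172, -26]ᵀ.
Eliminating β₀: 4·(row 1) − 24·(row 2) gives 152·β₁ = 4·(-172) − 24·(-26) = -64, so β₁ = -8/19.
Then β₀ = ((-26) − 24·(-8/19))/4 = -151/38.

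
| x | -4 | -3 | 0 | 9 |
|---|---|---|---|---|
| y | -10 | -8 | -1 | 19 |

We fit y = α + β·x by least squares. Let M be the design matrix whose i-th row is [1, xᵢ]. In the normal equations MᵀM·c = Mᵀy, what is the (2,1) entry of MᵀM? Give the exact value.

Row 2 ↔ basis x, column 1 ↔ basis 1, so (MᵀM)_{2,1} = Σᵢ x = (-4)·(1) + (-3)·(1) + (0)·(1) + (9)·(1) = 2.

2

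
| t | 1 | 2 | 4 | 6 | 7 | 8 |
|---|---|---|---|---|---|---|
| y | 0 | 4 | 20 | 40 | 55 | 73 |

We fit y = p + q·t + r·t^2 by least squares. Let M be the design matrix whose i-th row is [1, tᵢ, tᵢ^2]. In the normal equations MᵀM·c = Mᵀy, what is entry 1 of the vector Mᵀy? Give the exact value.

Entry 1 ↔ basis 1, so (Mᵀy)_{1} = Σᵢ yᵢ = (1)·(0) + (1)·(4) + (1)·(20) + (1)·(40) + (1)·(55) + (1)·(73) = 192.

192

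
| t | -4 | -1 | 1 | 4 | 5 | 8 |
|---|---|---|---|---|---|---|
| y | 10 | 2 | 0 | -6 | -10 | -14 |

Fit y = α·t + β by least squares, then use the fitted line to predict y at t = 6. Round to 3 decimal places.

With design matrix A, AᵀA = [[123, 13]; [13, 6]] and Aᵀy = [-228, -18]ᵀ.
Eliminating β: 6·(row 1) − 13·(row 2) gives 569·α = 6·(-228) − 13·(-18) = -1134, so α = -1134/569.
Then β = ((-18) − 13·(-1134/569))/6 = 750/569.
At t = 6: ŷ = (-1134/569)·(6) + (750/569)·(1) = -6054/569.

ŷ = -10.640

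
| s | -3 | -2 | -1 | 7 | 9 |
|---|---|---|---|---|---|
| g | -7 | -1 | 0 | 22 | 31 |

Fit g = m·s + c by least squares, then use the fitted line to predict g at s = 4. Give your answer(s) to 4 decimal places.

ĝ = 14.9032

Compute the Gram sums: Σs·s = 144, Σs = 10, Σ1 = 5.
For Mᵀg: Σs·g = 456, Σg = 45.
Normal equations: [[144, 10]; [10, 5]]·[m, c]ᵀ = [456, 45]ᵀ.
Eliminating c: 5·(row 1) − 10·(row 2) gives 620·m = 5·456 − 10·45 = 1830, so m = 183/62.
Then c = (45 − 10·(183/62))/5 = 96/31.
At s = 4: ĝ = (183/62)·(4) + (96/31)·(1) = 462/31.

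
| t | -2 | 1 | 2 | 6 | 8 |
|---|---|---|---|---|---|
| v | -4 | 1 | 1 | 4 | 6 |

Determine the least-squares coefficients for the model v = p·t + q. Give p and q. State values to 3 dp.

p = 0.922, q = -1.166

Forming AᵀA = [[109, 15]; [15, 5]] and Aᵀv = [83, 8]ᵀ gives AᵀA·[p, q]ᵀ = Aᵀv.
Determinant 109·5 − 15² = 320.
p = (83·5 − 15·8)/320 = 59/64; q = (109·8 − 15·83)/320 = -373/320.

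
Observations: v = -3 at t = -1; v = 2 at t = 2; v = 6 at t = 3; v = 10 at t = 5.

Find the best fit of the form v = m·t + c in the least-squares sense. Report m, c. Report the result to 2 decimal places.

Forming XᵀX = [[39, 9]; [9, 4]] and Xᵀv = [75, 15]ᵀ gives XᵀX·[m, c]ᵀ = Xᵀv.
Eliminating c: 4·(row 1) − 9·(row 2) gives 75·m = 4·75 − 9·15 = 165, so m = 11/5.
Then c = (15 − 9·(11/5))/4 = -6/5.

m = 2.20, c = -1.20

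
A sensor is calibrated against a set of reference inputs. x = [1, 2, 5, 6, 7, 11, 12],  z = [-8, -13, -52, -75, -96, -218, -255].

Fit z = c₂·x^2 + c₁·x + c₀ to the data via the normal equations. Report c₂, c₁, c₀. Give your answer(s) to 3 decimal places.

Forming AᵀA = [[39716, 3752, 380]; [3752, 380, 44]; [380, 44, 7]] and Aᵀz = [-71862, -6874, -717]ᵀ gives AᵀA·[c₂, c₁, c₀]ᵀ = Aᵀz.
Row-reducing yields c₂ = -156991/100842, c₁ = -238439/100842, c₀ = -51329/16807.

c₂ = -1.557, c₁ = -2.364, c₀ = -3.054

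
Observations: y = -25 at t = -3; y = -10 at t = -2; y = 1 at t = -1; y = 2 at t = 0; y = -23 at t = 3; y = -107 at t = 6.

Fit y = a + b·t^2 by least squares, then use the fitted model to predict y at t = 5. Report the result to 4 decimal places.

ŷ = -73.2712

Compute the Gram sums: Σ1 = 6, Σt^2 = 59, Σt^2·t^2 = 1475.
Right-hand side: Σy = -162, Σt^2·y = -4323.
Δ = 6·1475 − 59² = 5369.
a = ((-162)·1475 − 59·(-4323))/5369 = 3; b = (6·(-4323) − 59·(-162))/5369 = -180/59.
At t = 5: ŷ = (3)·(1) + (-180/59)·(25) = -4323/59.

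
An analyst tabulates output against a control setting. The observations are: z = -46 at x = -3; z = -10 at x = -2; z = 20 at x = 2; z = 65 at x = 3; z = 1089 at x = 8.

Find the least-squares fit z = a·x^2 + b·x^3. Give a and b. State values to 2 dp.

From the data, Σx^2·x^2 = 4290, Σx^2·x^3 = 32768, Σx^3·x^3 = 263730.
For Mᵀz: Σx^2·z = 69907, Σx^3·z = 560805.
Δ = 4290·263730 − 32768² = 57659876.
a = (69907·263730 − 32768·560805)/57659876 = 30057435/28829938; b = (4290·560805 − 32768·69907)/57659876 = 57570437/28829938.

a = 1.04, b = 2.00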